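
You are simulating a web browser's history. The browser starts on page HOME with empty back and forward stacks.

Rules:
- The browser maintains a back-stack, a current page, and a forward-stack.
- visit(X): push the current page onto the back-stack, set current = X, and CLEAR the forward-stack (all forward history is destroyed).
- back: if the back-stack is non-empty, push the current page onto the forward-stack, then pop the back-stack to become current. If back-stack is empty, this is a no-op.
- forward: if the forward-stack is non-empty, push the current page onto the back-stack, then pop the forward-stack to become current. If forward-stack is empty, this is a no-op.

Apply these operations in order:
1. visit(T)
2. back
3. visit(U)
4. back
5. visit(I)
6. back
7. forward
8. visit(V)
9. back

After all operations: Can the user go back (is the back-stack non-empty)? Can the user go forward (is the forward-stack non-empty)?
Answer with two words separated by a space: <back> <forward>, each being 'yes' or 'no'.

After 1 (visit(T)): cur=T back=1 fwd=0
After 2 (back): cur=HOME back=0 fwd=1
After 3 (visit(U)): cur=U back=1 fwd=0
After 4 (back): cur=HOME back=0 fwd=1
After 5 (visit(I)): cur=I back=1 fwd=0
After 6 (back): cur=HOME back=0 fwd=1
After 7 (forward): cur=I back=1 fwd=0
After 8 (visit(V)): cur=V back=2 fwd=0
After 9 (back): cur=I back=1 fwd=1

Answer: yes yes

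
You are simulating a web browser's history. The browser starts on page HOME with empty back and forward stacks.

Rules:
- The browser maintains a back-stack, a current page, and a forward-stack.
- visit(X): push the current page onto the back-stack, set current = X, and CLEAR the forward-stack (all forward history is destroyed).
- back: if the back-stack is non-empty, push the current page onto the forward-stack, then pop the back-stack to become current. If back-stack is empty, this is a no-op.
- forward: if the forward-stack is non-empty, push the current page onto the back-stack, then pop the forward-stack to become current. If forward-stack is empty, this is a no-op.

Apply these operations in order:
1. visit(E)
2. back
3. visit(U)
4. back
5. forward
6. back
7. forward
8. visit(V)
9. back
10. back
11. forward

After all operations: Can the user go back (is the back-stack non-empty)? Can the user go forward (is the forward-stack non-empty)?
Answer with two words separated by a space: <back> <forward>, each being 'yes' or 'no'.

After 1 (visit(E)): cur=E back=1 fwd=0
After 2 (back): cur=HOME back=0 fwd=1
After 3 (visit(U)): cur=U back=1 fwd=0
After 4 (back): cur=HOME back=0 fwd=1
After 5 (forward): cur=U back=1 fwd=0
After 6 (back): cur=HOME back=0 fwd=1
After 7 (forward): cur=U back=1 fwd=0
After 8 (visit(V)): cur=V back=2 fwd=0
After 9 (back): cur=U back=1 fwd=1
After 10 (back): cur=HOME back=0 fwd=2
After 11 (forward): cur=U back=1 fwd=1

Answer: yes yes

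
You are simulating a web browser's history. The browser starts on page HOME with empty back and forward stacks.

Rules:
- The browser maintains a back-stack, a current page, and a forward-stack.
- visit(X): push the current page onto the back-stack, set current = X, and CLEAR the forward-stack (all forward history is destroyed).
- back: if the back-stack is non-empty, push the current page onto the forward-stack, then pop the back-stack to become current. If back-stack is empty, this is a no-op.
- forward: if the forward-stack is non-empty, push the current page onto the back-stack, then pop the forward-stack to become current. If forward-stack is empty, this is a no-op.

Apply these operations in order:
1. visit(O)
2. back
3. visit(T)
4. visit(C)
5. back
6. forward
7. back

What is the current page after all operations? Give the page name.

After 1 (visit(O)): cur=O back=1 fwd=0
After 2 (back): cur=HOME back=0 fwd=1
After 3 (visit(T)): cur=T back=1 fwd=0
After 4 (visit(C)): cur=C back=2 fwd=0
After 5 (back): cur=T back=1 fwd=1
After 6 (forward): cur=C back=2 fwd=0
After 7 (back): cur=T back=1 fwd=1

Answer: T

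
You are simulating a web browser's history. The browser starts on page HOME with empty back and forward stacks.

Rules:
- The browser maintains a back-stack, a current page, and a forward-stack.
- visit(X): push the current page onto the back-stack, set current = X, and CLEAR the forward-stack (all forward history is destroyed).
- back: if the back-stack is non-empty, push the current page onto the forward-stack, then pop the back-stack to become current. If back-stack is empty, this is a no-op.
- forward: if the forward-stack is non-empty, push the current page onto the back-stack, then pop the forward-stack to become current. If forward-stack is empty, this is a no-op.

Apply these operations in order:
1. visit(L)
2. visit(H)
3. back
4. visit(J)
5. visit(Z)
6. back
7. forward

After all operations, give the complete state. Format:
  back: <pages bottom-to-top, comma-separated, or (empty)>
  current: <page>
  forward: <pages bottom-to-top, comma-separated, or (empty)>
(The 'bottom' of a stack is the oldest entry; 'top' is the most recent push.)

After 1 (visit(L)): cur=L back=1 fwd=0
After 2 (visit(H)): cur=H back=2 fwd=0
After 3 (back): cur=L back=1 fwd=1
After 4 (visit(J)): cur=J back=2 fwd=0
After 5 (visit(Z)): cur=Z back=3 fwd=0
After 6 (back): cur=J back=2 fwd=1
After 7 (forward): cur=Z back=3 fwd=0

Answer: back: HOME,L,J
current: Z
forward: (empty)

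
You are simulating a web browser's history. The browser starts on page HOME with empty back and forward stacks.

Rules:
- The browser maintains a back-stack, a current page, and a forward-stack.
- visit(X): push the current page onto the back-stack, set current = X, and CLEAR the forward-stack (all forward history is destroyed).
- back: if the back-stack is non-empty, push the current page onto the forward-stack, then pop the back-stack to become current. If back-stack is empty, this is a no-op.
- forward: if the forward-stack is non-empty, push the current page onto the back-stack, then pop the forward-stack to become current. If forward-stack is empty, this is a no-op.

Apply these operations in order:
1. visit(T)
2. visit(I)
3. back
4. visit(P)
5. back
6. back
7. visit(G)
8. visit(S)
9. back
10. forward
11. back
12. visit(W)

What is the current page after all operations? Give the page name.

After 1 (visit(T)): cur=T back=1 fwd=0
After 2 (visit(I)): cur=I back=2 fwd=0
After 3 (back): cur=T back=1 fwd=1
After 4 (visit(P)): cur=P back=2 fwd=0
After 5 (back): cur=T back=1 fwd=1
After 6 (back): cur=HOME back=0 fwd=2
After 7 (visit(G)): cur=G back=1 fwd=0
After 8 (visit(S)): cur=S back=2 fwd=0
After 9 (back): cur=G back=1 fwd=1
After 10 (forward): cur=S back=2 fwd=0
After 11 (back): cur=G back=1 fwd=1
After 12 (visit(W)): cur=W back=2 fwd=0

Answer: W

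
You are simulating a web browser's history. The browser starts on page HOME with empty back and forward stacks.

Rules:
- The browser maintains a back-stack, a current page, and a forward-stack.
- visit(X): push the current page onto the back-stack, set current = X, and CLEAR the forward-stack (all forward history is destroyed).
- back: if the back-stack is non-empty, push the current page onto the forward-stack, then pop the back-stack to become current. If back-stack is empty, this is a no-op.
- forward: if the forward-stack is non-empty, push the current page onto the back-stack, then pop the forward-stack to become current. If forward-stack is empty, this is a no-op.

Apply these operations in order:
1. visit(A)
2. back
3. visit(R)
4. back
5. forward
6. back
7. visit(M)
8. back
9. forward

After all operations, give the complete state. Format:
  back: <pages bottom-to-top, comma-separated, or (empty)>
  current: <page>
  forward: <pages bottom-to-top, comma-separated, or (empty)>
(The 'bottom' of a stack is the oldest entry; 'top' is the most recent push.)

After 1 (visit(A)): cur=A back=1 fwd=0
After 2 (back): cur=HOME back=0 fwd=1
After 3 (visit(R)): cur=R back=1 fwd=0
After 4 (back): cur=HOME back=0 fwd=1
After 5 (forward): cur=R back=1 fwd=0
After 6 (back): cur=HOME back=0 fwd=1
After 7 (visit(M)): cur=M back=1 fwd=0
After 8 (back): cur=HOME back=0 fwd=1
After 9 (forward): cur=M back=1 fwd=0

Answer: back: HOME
current: M
forward: (empty)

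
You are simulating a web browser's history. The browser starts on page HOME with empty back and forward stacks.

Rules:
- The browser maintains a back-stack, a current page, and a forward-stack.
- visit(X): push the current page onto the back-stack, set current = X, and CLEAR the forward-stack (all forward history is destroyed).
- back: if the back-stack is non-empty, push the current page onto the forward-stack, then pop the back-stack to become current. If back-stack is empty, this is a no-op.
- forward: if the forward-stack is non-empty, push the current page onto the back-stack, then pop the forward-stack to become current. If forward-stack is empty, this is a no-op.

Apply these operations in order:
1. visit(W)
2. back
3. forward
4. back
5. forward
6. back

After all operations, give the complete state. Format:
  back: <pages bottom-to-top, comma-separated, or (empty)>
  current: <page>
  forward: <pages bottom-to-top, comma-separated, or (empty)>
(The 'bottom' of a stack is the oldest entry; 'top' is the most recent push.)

Answer: back: (empty)
current: HOME
forward: W

Derivation:
After 1 (visit(W)): cur=W back=1 fwd=0
After 2 (back): cur=HOME back=0 fwd=1
After 3 (forward): cur=W back=1 fwd=0
After 4 (back): cur=HOME back=0 fwd=1
After 5 (forward): cur=W back=1 fwd=0
After 6 (back): cur=HOME back=0 fwd=1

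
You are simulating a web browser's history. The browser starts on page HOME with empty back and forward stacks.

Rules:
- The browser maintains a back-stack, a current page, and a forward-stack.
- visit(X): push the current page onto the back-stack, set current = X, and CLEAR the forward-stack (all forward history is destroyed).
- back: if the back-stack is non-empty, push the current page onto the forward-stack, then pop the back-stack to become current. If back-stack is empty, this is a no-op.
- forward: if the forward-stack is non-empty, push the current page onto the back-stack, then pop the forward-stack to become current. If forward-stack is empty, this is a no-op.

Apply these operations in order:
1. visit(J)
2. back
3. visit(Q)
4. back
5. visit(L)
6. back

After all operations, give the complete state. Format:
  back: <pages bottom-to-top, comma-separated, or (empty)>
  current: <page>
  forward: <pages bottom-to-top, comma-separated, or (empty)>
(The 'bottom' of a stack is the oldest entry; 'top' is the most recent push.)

After 1 (visit(J)): cur=J back=1 fwd=0
After 2 (back): cur=HOME back=0 fwd=1
After 3 (visit(Q)): cur=Q back=1 fwd=0
After 4 (back): cur=HOME back=0 fwd=1
After 5 (visit(L)): cur=L back=1 fwd=0
After 6 (back): cur=HOME back=0 fwd=1

Answer: back: (empty)
current: HOME
forward: L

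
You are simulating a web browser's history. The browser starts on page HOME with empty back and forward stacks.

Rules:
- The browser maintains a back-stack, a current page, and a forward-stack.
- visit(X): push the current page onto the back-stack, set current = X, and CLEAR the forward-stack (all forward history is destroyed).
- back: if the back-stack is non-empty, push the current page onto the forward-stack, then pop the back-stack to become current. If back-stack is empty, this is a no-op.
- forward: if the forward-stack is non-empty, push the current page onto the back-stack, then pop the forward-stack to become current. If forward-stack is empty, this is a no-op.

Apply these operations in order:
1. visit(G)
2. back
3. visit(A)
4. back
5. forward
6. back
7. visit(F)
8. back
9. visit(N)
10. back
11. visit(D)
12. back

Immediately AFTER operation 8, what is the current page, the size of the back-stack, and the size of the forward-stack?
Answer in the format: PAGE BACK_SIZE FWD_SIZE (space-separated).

After 1 (visit(G)): cur=G back=1 fwd=0
After 2 (back): cur=HOME back=0 fwd=1
After 3 (visit(A)): cur=A back=1 fwd=0
After 4 (back): cur=HOME back=0 fwd=1
After 5 (forward): cur=A back=1 fwd=0
After 6 (back): cur=HOME back=0 fwd=1
After 7 (visit(F)): cur=F back=1 fwd=0
After 8 (back): cur=HOME back=0 fwd=1

HOME 0 1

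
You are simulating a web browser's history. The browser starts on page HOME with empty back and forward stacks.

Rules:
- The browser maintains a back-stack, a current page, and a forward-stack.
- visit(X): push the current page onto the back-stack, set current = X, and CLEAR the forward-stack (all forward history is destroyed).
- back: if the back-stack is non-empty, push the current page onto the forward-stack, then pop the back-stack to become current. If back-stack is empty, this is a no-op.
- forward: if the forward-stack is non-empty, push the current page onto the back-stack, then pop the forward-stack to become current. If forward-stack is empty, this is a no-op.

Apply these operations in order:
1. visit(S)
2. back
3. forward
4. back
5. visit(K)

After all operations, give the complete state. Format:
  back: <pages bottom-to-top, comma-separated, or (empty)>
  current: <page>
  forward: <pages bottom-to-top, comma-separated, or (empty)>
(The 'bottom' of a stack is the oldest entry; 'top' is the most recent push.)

After 1 (visit(S)): cur=S back=1 fwd=0
After 2 (back): cur=HOME back=0 fwd=1
After 3 (forward): cur=S back=1 fwd=0
After 4 (back): cur=HOME back=0 fwd=1
After 5 (visit(K)): cur=K back=1 fwd=0

Answer: back: HOME
current: K
forward: (empty)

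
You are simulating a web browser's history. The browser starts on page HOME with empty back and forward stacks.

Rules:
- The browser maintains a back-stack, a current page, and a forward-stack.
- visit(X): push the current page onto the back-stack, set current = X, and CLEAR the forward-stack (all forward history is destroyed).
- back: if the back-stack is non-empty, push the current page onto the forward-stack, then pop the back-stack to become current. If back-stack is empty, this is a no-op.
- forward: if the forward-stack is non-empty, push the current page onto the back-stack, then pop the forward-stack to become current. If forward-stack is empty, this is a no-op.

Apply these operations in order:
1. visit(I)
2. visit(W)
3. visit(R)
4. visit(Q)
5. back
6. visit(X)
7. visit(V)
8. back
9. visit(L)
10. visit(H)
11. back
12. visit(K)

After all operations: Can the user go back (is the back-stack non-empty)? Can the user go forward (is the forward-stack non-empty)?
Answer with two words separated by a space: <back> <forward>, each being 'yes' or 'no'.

After 1 (visit(I)): cur=I back=1 fwd=0
After 2 (visit(W)): cur=W back=2 fwd=0
After 3 (visit(R)): cur=R back=3 fwd=0
After 4 (visit(Q)): cur=Q back=4 fwd=0
After 5 (back): cur=R back=3 fwd=1
After 6 (visit(X)): cur=X back=4 fwd=0
After 7 (visit(V)): cur=V back=5 fwd=0
After 8 (back): cur=X back=4 fwd=1
After 9 (visit(L)): cur=L back=5 fwd=0
After 10 (visit(H)): cur=H back=6 fwd=0
After 11 (back): cur=L back=5 fwd=1
After 12 (visit(K)): cur=K back=6 fwd=0

Answer: yes no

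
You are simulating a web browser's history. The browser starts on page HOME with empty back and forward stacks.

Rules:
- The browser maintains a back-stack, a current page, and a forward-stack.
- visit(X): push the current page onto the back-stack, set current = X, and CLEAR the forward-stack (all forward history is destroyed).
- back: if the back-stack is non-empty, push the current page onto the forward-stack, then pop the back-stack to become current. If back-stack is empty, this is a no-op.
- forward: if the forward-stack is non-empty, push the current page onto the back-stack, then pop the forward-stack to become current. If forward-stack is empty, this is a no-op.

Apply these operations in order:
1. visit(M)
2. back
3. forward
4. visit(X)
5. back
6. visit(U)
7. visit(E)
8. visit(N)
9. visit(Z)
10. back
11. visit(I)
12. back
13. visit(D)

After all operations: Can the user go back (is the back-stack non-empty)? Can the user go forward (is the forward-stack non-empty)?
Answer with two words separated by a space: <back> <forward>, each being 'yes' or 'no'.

Answer: yes no

Derivation:
After 1 (visit(M)): cur=M back=1 fwd=0
After 2 (back): cur=HOME back=0 fwd=1
After 3 (forward): cur=M back=1 fwd=0
After 4 (visit(X)): cur=X back=2 fwd=0
After 5 (back): cur=M back=1 fwd=1
After 6 (visit(U)): cur=U back=2 fwd=0
After 7 (visit(E)): cur=E back=3 fwd=0
After 8 (visit(N)): cur=N back=4 fwd=0
After 9 (visit(Z)): cur=Z back=5 fwd=0
After 10 (back): cur=N back=4 fwd=1
After 11 (visit(I)): cur=I back=5 fwd=0
After 12 (back): cur=N back=4 fwd=1
After 13 (visit(D)): cur=D back=5 fwd=0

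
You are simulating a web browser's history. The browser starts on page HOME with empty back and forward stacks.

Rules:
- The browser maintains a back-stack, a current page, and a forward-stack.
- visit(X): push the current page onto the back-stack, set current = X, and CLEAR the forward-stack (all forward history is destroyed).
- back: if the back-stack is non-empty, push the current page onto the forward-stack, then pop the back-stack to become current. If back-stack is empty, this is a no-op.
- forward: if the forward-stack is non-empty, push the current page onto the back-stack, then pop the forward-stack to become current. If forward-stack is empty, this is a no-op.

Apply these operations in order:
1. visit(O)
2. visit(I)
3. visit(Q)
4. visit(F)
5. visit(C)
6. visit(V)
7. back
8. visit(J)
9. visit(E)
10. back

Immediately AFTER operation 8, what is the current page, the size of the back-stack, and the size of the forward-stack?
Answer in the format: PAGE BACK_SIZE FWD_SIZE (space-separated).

After 1 (visit(O)): cur=O back=1 fwd=0
After 2 (visit(I)): cur=I back=2 fwd=0
After 3 (visit(Q)): cur=Q back=3 fwd=0
After 4 (visit(F)): cur=F back=4 fwd=0
After 5 (visit(C)): cur=C back=5 fwd=0
After 6 (visit(V)): cur=V back=6 fwd=0
After 7 (back): cur=C back=5 fwd=1
After 8 (visit(J)): cur=J back=6 fwd=0

J 6 0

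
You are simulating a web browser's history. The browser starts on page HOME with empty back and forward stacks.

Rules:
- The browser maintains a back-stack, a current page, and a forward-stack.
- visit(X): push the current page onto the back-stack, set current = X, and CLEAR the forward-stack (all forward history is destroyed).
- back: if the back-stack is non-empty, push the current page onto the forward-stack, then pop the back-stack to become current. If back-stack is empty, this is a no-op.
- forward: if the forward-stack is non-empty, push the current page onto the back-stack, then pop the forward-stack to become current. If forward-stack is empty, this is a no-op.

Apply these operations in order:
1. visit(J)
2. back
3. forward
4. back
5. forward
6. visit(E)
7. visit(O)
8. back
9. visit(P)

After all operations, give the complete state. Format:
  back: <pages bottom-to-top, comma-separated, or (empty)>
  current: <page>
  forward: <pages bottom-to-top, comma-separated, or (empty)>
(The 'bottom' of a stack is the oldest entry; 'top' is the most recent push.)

After 1 (visit(J)): cur=J back=1 fwd=0
After 2 (back): cur=HOME back=0 fwd=1
After 3 (forward): cur=J back=1 fwd=0
After 4 (back): cur=HOME back=0 fwd=1
After 5 (forward): cur=J back=1 fwd=0
After 6 (visit(E)): cur=E back=2 fwd=0
After 7 (visit(O)): cur=O back=3 fwd=0
After 8 (back): cur=E back=2 fwd=1
After 9 (visit(P)): cur=P back=3 fwd=0

Answer: back: HOME,J,E
current: P
forward: (empty)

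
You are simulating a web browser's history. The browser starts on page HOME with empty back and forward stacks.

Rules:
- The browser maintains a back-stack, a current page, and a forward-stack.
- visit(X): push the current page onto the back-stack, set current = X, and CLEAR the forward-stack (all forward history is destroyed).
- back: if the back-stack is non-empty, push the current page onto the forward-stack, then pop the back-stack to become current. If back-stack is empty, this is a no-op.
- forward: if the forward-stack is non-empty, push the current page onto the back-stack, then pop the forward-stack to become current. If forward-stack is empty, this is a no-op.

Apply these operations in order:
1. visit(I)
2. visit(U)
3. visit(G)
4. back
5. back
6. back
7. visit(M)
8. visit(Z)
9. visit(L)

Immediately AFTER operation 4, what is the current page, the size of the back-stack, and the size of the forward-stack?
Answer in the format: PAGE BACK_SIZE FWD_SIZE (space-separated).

After 1 (visit(I)): cur=I back=1 fwd=0
After 2 (visit(U)): cur=U back=2 fwd=0
After 3 (visit(G)): cur=G back=3 fwd=0
After 4 (back): cur=U back=2 fwd=1

U 2 1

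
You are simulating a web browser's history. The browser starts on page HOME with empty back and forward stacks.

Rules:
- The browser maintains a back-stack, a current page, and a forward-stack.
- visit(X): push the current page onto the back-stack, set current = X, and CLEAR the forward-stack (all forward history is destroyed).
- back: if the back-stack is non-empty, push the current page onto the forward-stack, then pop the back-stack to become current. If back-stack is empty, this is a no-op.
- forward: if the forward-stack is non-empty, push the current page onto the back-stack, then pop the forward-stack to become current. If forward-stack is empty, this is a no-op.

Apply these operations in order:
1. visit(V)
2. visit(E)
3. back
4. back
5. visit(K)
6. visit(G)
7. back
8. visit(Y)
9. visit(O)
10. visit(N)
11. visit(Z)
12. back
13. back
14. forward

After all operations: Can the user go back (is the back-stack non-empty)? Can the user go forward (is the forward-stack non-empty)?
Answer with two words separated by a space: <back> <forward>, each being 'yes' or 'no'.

After 1 (visit(V)): cur=V back=1 fwd=0
After 2 (visit(E)): cur=E back=2 fwd=0
After 3 (back): cur=V back=1 fwd=1
After 4 (back): cur=HOME back=0 fwd=2
After 5 (visit(K)): cur=K back=1 fwd=0
After 6 (visit(G)): cur=G back=2 fwd=0
After 7 (back): cur=K back=1 fwd=1
After 8 (visit(Y)): cur=Y back=2 fwd=0
After 9 (visit(O)): cur=O back=3 fwd=0
After 10 (visit(N)): cur=N back=4 fwd=0
After 11 (visit(Z)): cur=Z back=5 fwd=0
After 12 (back): cur=N back=4 fwd=1
After 13 (back): cur=O back=3 fwd=2
After 14 (forward): cur=N back=4 fwd=1

Answer: yes yes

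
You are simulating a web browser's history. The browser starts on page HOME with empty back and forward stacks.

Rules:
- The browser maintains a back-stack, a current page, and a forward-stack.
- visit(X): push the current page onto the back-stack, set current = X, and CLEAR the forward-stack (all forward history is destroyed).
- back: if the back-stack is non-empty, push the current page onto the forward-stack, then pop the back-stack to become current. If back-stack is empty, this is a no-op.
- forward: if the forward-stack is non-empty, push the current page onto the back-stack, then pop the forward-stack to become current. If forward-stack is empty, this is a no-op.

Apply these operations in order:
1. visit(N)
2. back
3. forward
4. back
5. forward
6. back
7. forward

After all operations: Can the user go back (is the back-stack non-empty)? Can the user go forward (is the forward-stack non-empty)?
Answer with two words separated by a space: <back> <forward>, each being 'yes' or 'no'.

After 1 (visit(N)): cur=N back=1 fwd=0
After 2 (back): cur=HOME back=0 fwd=1
After 3 (forward): cur=N back=1 fwd=0
After 4 (back): cur=HOME back=0 fwd=1
After 5 (forward): cur=N back=1 fwd=0
After 6 (back): cur=HOME back=0 fwd=1
After 7 (forward): cur=N back=1 fwd=0

Answer: yes no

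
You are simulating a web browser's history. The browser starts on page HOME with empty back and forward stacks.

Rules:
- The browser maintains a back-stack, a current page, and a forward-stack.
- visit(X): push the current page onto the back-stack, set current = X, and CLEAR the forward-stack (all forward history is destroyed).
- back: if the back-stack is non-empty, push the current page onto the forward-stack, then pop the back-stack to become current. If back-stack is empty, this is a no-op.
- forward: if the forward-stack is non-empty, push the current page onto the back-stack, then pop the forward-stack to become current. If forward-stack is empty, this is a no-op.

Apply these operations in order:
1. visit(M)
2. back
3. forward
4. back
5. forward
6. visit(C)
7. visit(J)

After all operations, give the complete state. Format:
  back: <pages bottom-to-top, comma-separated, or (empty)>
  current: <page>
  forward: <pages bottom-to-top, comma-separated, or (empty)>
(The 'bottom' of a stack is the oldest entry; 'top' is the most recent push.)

After 1 (visit(M)): cur=M back=1 fwd=0
After 2 (back): cur=HOME back=0 fwd=1
After 3 (forward): cur=M back=1 fwd=0
After 4 (back): cur=HOME back=0 fwd=1
After 5 (forward): cur=M back=1 fwd=0
After 6 (visit(C)): cur=C back=2 fwd=0
After 7 (visit(J)): cur=J back=3 fwd=0

Answer: back: HOME,M,C
current: J
forward: (empty)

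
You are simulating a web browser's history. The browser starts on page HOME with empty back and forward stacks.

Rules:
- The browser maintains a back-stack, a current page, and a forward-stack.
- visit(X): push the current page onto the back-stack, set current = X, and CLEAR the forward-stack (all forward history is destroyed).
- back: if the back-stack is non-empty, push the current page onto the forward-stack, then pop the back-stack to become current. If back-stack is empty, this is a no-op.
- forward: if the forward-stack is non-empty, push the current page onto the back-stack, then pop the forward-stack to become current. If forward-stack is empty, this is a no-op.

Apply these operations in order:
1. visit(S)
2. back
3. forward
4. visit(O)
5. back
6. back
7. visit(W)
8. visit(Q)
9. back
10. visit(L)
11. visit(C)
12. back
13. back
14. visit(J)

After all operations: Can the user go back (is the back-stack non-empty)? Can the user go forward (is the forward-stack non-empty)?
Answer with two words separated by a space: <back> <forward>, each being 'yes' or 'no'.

After 1 (visit(S)): cur=S back=1 fwd=0
After 2 (back): cur=HOME back=0 fwd=1
After 3 (forward): cur=S back=1 fwd=0
After 4 (visit(O)): cur=O back=2 fwd=0
After 5 (back): cur=S back=1 fwd=1
After 6 (back): cur=HOME back=0 fwd=2
After 7 (visit(W)): cur=W back=1 fwd=0
After 8 (visit(Q)): cur=Q back=2 fwd=0
After 9 (back): cur=W back=1 fwd=1
After 10 (visit(L)): cur=L back=2 fwd=0
After 11 (visit(C)): cur=C back=3 fwd=0
After 12 (back): cur=L back=2 fwd=1
After 13 (back): cur=W back=1 fwd=2
After 14 (visit(J)): cur=J back=2 fwd=0

Answer: yes no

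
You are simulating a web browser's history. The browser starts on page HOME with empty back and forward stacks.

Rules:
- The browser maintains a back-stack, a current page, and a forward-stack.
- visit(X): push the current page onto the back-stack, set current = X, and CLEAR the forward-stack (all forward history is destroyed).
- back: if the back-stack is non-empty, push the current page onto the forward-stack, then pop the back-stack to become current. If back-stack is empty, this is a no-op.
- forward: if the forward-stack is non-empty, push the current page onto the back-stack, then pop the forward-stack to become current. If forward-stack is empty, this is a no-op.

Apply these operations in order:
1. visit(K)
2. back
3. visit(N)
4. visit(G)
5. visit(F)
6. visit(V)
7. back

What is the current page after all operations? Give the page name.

Answer: F

Derivation:
After 1 (visit(K)): cur=K back=1 fwd=0
After 2 (back): cur=HOME back=0 fwd=1
After 3 (visit(N)): cur=N back=1 fwd=0
After 4 (visit(G)): cur=G back=2 fwd=0
After 5 (visit(F)): cur=F back=3 fwd=0
After 6 (visit(V)): cur=V back=4 fwd=0
After 7 (back): cur=F back=3 fwd=1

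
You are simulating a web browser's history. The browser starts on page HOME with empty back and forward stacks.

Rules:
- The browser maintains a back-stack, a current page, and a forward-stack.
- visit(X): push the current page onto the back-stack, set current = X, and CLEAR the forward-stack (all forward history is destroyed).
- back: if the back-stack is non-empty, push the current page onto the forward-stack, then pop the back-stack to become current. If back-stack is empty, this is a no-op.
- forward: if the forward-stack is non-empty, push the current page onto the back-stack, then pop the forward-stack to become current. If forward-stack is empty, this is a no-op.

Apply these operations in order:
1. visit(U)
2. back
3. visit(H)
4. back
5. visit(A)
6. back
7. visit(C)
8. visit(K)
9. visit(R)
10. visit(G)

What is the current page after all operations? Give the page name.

After 1 (visit(U)): cur=U back=1 fwd=0
After 2 (back): cur=HOME back=0 fwd=1
After 3 (visit(H)): cur=H back=1 fwd=0
After 4 (back): cur=HOME back=0 fwd=1
After 5 (visit(A)): cur=A back=1 fwd=0
After 6 (back): cur=HOME back=0 fwd=1
After 7 (visit(C)): cur=C back=1 fwd=0
After 8 (visit(K)): cur=K back=2 fwd=0
After 9 (visit(R)): cur=R back=3 fwd=0
After 10 (visit(G)): cur=G back=4 fwd=0

Answer: G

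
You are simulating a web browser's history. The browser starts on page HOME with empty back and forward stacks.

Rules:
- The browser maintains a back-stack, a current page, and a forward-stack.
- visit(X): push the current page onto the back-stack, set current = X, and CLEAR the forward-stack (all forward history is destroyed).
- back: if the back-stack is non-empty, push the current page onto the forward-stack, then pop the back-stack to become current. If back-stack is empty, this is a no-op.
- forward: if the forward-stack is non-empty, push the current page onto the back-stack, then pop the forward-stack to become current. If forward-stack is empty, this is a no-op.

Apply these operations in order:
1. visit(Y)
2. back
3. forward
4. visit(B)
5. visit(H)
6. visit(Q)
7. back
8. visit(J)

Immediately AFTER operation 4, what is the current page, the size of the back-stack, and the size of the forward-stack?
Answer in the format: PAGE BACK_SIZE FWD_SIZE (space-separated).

After 1 (visit(Y)): cur=Y back=1 fwd=0
After 2 (back): cur=HOME back=0 fwd=1
After 3 (forward): cur=Y back=1 fwd=0
After 4 (visit(B)): cur=B back=2 fwd=0

B 2 0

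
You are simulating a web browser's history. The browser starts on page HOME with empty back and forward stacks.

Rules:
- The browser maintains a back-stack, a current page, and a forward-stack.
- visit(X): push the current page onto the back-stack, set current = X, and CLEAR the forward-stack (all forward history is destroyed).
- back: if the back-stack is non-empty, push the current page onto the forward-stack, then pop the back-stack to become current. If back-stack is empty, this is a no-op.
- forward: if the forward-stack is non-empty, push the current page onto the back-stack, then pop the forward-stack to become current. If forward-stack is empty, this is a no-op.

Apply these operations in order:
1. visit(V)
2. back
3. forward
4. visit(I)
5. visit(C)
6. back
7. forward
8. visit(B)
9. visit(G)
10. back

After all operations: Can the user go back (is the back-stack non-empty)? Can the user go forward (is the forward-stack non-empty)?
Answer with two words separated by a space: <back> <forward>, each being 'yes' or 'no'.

After 1 (visit(V)): cur=V back=1 fwd=0
After 2 (back): cur=HOME back=0 fwd=1
After 3 (forward): cur=V back=1 fwd=0
After 4 (visit(I)): cur=I back=2 fwd=0
After 5 (visit(C)): cur=C back=3 fwd=0
After 6 (back): cur=I back=2 fwd=1
After 7 (forward): cur=C back=3 fwd=0
After 8 (visit(B)): cur=B back=4 fwd=0
After 9 (visit(G)): cur=G back=5 fwd=0
After 10 (back): cur=B back=4 fwd=1

Answer: yes yes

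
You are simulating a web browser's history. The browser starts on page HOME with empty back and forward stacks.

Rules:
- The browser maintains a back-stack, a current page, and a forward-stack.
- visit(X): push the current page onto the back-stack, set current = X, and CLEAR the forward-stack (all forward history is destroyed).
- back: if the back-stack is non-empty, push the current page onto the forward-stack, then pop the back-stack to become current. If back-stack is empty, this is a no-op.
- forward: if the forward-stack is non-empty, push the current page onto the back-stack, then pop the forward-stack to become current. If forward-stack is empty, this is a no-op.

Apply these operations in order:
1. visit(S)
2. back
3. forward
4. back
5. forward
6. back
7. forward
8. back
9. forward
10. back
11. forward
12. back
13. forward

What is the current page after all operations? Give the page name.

Answer: S

Derivation:
After 1 (visit(S)): cur=S back=1 fwd=0
After 2 (back): cur=HOME back=0 fwd=1
After 3 (forward): cur=S back=1 fwd=0
After 4 (back): cur=HOME back=0 fwd=1
After 5 (forward): cur=S back=1 fwd=0
After 6 (back): cur=HOME back=0 fwd=1
After 7 (forward): cur=S back=1 fwd=0
After 8 (back): cur=HOME back=0 fwd=1
After 9 (forward): cur=S back=1 fwd=0
After 10 (back): cur=HOME back=0 fwd=1
After 11 (forward): cur=S back=1 fwd=0
After 12 (back): cur=HOME back=0 fwd=1
After 13 (forward): cur=S back=1 fwd=0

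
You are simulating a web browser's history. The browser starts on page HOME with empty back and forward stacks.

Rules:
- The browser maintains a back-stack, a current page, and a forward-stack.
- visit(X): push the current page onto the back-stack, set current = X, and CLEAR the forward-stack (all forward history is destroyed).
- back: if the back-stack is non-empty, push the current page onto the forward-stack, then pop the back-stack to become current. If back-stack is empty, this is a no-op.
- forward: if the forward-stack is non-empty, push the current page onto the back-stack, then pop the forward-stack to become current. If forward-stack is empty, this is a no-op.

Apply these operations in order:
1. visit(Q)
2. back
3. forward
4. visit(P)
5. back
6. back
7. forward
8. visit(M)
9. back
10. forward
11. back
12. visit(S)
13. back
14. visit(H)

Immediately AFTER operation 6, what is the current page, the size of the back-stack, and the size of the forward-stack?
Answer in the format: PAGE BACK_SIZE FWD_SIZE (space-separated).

After 1 (visit(Q)): cur=Q back=1 fwd=0
After 2 (back): cur=HOME back=0 fwd=1
After 3 (forward): cur=Q back=1 fwd=0
After 4 (visit(P)): cur=P back=2 fwd=0
After 5 (back): cur=Q back=1 fwd=1
After 6 (back): cur=HOME back=0 fwd=2

HOME 0 2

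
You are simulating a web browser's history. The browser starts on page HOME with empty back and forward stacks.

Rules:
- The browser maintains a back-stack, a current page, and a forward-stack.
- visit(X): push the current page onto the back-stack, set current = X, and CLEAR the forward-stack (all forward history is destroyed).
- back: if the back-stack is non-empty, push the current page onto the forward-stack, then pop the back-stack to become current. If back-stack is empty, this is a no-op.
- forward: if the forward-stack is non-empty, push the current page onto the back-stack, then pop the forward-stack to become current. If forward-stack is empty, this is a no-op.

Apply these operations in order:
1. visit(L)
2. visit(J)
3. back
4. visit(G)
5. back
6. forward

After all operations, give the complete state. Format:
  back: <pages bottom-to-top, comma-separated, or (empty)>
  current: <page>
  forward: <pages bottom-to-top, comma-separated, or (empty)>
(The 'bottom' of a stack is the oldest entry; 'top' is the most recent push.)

Answer: back: HOME,L
current: G
forward: (empty)

Derivation:
After 1 (visit(L)): cur=L back=1 fwd=0
After 2 (visit(J)): cur=J back=2 fwd=0
After 3 (back): cur=L back=1 fwd=1
After 4 (visit(G)): cur=G back=2 fwd=0
After 5 (back): cur=L back=1 fwd=1
After 6 (forward): cur=G back=2 fwd=0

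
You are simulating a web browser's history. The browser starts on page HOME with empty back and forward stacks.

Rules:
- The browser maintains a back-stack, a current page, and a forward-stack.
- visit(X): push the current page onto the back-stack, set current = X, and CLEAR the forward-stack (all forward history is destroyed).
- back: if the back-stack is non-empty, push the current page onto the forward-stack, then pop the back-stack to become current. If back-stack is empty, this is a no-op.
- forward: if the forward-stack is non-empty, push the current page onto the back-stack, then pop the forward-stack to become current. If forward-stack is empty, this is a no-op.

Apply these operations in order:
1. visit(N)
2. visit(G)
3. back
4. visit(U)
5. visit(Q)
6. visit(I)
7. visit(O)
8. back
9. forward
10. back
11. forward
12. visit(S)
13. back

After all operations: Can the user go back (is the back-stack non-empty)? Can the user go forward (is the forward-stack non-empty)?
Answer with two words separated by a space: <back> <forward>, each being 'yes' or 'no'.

Answer: yes yes

Derivation:
After 1 (visit(N)): cur=N back=1 fwd=0
After 2 (visit(G)): cur=G back=2 fwd=0
After 3 (back): cur=N back=1 fwd=1
After 4 (visit(U)): cur=U back=2 fwd=0
After 5 (visit(Q)): cur=Q back=3 fwd=0
After 6 (visit(I)): cur=I back=4 fwd=0
After 7 (visit(O)): cur=O back=5 fwd=0
After 8 (back): cur=I back=4 fwd=1
After 9 (forward): cur=O back=5 fwd=0
After 10 (back): cur=I back=4 fwd=1
After 11 (forward): cur=O back=5 fwd=0
After 12 (visit(S)): cur=S back=6 fwd=0
After 13 (back): cur=O back=5 fwd=1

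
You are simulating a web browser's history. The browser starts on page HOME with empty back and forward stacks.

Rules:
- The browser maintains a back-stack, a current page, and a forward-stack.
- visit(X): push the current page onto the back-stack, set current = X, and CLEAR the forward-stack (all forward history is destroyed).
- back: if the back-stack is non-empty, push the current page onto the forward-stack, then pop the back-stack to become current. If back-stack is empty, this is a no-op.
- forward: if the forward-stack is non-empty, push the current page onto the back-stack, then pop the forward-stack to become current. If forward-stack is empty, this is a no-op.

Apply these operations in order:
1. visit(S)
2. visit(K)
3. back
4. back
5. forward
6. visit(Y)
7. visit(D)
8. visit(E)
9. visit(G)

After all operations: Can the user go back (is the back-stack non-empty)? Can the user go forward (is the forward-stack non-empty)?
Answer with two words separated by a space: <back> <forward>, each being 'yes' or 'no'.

Answer: yes no

Derivation:
After 1 (visit(S)): cur=S back=1 fwd=0
After 2 (visit(K)): cur=K back=2 fwd=0
After 3 (back): cur=S back=1 fwd=1
After 4 (back): cur=HOME back=0 fwd=2
After 5 (forward): cur=S back=1 fwd=1
After 6 (visit(Y)): cur=Y back=2 fwd=0
After 7 (visit(D)): cur=D back=3 fwd=0
After 8 (visit(E)): cur=E back=4 fwd=0
After 9 (visit(G)): cur=G back=5 fwd=0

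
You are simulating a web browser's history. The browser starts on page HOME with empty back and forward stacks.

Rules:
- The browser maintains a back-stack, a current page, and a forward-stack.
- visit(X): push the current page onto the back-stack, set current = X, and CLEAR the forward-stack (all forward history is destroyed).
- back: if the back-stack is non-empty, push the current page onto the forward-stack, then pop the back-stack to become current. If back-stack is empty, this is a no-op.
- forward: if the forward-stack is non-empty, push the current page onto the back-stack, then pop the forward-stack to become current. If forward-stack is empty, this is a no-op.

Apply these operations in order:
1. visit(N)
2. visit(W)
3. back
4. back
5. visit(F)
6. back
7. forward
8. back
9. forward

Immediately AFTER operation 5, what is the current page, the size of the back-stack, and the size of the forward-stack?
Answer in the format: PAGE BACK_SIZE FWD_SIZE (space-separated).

After 1 (visit(N)): cur=N back=1 fwd=0
After 2 (visit(W)): cur=W back=2 fwd=0
After 3 (back): cur=N back=1 fwd=1
After 4 (back): cur=HOME back=0 fwd=2
After 5 (visit(F)): cur=F back=1 fwd=0

F 1 0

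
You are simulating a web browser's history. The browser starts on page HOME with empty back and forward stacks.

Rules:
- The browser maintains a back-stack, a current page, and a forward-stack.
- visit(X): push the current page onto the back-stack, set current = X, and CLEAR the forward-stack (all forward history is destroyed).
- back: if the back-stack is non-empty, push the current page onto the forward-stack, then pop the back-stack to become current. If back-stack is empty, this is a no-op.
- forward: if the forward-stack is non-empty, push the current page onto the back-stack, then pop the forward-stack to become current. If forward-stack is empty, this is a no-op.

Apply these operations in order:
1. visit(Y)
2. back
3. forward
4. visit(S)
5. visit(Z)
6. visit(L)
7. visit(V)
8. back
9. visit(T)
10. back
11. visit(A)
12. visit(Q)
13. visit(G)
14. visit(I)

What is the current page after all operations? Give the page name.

After 1 (visit(Y)): cur=Y back=1 fwd=0
After 2 (back): cur=HOME back=0 fwd=1
After 3 (forward): cur=Y back=1 fwd=0
After 4 (visit(S)): cur=S back=2 fwd=0
After 5 (visit(Z)): cur=Z back=3 fwd=0
After 6 (visit(L)): cur=L back=4 fwd=0
After 7 (visit(V)): cur=V back=5 fwd=0
After 8 (back): cur=L back=4 fwd=1
After 9 (visit(T)): cur=T back=5 fwd=0
After 10 (back): cur=L back=4 fwd=1
After 11 (visit(A)): cur=A back=5 fwd=0
After 12 (visit(Q)): cur=Q back=6 fwd=0
After 13 (visit(G)): cur=G back=7 fwd=0
After 14 (visit(I)): cur=I back=8 fwd=0

Answer: I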